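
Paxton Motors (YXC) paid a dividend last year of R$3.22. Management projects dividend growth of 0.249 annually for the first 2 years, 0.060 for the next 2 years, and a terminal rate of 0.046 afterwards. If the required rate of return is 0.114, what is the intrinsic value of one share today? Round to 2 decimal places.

R$71.55

Three-stage DDM. Project D₁…D_4; terminal Gordon value at t=4 with g = 0.046; discount at r = 0.114.
D_1 = 4.0218
D_2 = 5.0232
D_3 = 5.3246
D_4 = 5.6441
TV_4 = 5.9037/(0.114−0.046) = 86.8191
P₀ = Σ Dₜ/(1+r)ᵗ + TV_4/(1+r)^4 = 71.5477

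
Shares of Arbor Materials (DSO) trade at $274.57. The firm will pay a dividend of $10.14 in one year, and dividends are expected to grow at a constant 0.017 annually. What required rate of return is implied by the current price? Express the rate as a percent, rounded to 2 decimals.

Rearranging the constant-growth DDM: r = D₁/P₀ + g.
r = 10.1400 / 274.57 + 0.017 = 0.03693 + 0.017 = 0.05393

5.39%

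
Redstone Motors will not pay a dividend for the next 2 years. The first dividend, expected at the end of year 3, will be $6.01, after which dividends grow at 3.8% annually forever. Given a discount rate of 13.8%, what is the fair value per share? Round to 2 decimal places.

$46.41

Deferred-dividend DDM. At t=2 the remaining stream is a growing perpetuity with first payment D_3 = 6.01.
V_2 = D_3/(r−g) = 6.01/(0.138−0.038) = 60.1000
P₀ = V_2/(1+r)^2 = 60.1000/(1+0.138)^2 = 46.4077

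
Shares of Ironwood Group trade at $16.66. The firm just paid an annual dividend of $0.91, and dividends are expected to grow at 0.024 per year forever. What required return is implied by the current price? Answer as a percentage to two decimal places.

Rearranging the constant-growth DDM: r = D₁/P₀ + g.
D₁ = 0.91 × (1 + 0.024) = 0.9318.
r = 0.9318 / 16.66 + 0.024 = 0.05593 + 0.024 = 0.07993

7.99%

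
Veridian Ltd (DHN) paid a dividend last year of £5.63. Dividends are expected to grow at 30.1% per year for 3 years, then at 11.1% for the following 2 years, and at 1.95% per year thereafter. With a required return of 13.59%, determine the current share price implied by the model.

£109.54

Three-stage DDM. Project D₁…D_5; terminal Gordon value at t=5 with g = 0.0195; discount at r = 0.1359.
D_1 = 7.3246
D_2 = 9.5293
D_3 = 12.3977
D_4 = 13.7738
D_5 = 15.3027
TV_5 = 15.6011/(0.1359−0.0195) = 134.0302
P₀ = Σ Dₜ/(1+r)ᵗ + TV_5/(1+r)^5 = 109.5352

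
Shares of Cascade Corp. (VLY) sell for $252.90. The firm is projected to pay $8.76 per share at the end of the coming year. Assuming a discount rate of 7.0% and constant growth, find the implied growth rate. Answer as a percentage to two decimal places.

3.54%

From P₀ = D₁/(r − g), the implied growth is g = r − D₁/P₀.
g = 0.07 − 8.76/252.90 = 0.07 − 0.03464 = 0.03536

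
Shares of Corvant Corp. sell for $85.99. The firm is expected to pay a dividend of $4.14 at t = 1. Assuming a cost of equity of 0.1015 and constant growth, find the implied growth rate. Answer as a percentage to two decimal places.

From P₀ = D₁/(r − g), the implied growth is g = r − D₁/P₀.
g = 0.1015 − 4.14/85.99 = 0.1015 − 0.04815 = 0.05335

5.34%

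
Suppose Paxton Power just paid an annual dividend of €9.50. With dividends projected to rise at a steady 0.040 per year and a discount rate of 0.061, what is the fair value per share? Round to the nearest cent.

€470.48

Gordon growth model: P₀ = D₁/(r − g). D₁ = 9.50 × (1 + 0.04) = 9.8800.
P₀ = 9.8800 / (0.061 − 0.04) = 9.8800 / 0.021 = 470.4762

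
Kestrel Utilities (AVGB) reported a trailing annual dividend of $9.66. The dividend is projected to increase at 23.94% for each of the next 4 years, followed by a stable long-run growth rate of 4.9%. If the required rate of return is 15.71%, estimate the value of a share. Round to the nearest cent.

$169.41

Two-stage DDM. Project D₁…D_4 at 0.2394, terminal growth 0.049, discount at r = 0.1571.
D_1 = 11.9726
D_2 = 14.8388
D_3 = 18.3913
D_4 = 22.7941
Terminal value at t=4: TV = D_5/(r−g) = 23.9110/(0.1571−0.049) = 221.1938
P₀ = 11.9726/(1+0.1571)^1 + 14.8388/(1+0.1571)^2 + 18.3913/(1+0.1571)^3 + 22.7941/(1+0.1571)^4 + 221.1938/(1+0.1571)^4 = 169.4098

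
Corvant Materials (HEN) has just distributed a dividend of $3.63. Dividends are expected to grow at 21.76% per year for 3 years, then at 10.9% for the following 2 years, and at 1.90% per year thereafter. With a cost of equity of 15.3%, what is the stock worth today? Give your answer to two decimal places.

$50.30

Three-stage DDM. Project D₁…D_5; terminal Gordon value at t=5 with g = 0.019; discount at r = 0.153.
D_1 = 4.4199
D_2 = 5.3817
D_3 = 6.5527
D_4 = 7.2669
D_5 = 8.0590
TV_5 = 8.2122/(0.153−0.019) = 61.2848
P₀ = Σ Dₜ/(1+r)ᵗ + TV_5/(1+r)^5 = 50.2983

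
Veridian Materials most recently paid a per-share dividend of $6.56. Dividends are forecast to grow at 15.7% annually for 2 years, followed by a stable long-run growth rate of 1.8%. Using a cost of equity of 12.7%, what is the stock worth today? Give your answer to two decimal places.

$78.22

Two-stage DDM. Project D₁…D_2 at 0.157, terminal growth 0.018, discount at r = 0.127.
D_1 = 7.5899
D_2 = 8.7815
Terminal value at t=2: TV = D_3/(r−g) = 8.9396/(0.127−0.018) = 82.0147
P₀ = 7.5899/(1+0.127)^1 + 8.7815/(1+0.127)^2 + 82.0147/(1+0.127)^2 = 78.2205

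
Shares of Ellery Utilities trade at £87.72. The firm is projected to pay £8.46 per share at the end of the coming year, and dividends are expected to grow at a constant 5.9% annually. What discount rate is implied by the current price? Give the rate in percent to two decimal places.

15.54%

Rearranging the constant-growth DDM: r = D₁/P₀ + g.
r = 8.4600 / 87.72 + 0.059 = 0.09644 + 0.059 = 0.15544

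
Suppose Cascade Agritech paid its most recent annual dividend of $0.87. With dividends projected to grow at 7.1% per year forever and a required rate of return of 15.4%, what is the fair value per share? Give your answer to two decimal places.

$11.23

Gordon growth model: P₀ = D₁/(r − g). D₁ = 0.87 × (1 + 0.071) = 0.9318.
P₀ = 0.9318 / (0.154 − 0.071) = 0.9318 / 0.083 = 11.2261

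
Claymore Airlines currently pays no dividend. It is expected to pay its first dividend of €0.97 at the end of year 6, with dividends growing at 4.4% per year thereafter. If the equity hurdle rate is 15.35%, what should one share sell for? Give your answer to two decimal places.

Deferred-dividend DDM. At t=5 the remaining stream is a growing perpetuity with first payment D_6 = 0.97.
V_5 = D_6/(r−g) = 0.97/(0.1535−0.044) = 8.8584
P₀ = V_5/(1+r)^5 = 8.8584/(1+0.1535)^5 = 4.3378

€4.34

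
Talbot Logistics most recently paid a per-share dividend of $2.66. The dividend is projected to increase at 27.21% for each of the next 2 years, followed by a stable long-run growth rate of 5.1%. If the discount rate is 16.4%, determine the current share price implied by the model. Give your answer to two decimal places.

Two-stage DDM. Project D₁…D_2 at 0.2721, terminal growth 0.051, discount at r = 0.164.
D_1 = 3.3838
D_2 = 4.3045
Terminal value at t=2: TV = D_3/(r−g) = 4.5240/(0.164−0.051) = 40.0358
P₀ = 3.3838/(1+0.164)^1 + 4.3045/(1+0.164)^2 + 40.0358/(1+0.164)^2 = 35.6330

$35.63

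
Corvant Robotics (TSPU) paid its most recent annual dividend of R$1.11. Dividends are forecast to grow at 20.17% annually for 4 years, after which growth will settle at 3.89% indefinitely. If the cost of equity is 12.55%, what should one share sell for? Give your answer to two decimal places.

Two-stage DDM. Project D₁…D_4 at 0.2017, terminal growth 0.0389, discount at r = 0.1255.
D_1 = 1.3339
D_2 = 1.6029
D_3 = 1.9262
D_4 = 2.3148
Terminal value at t=4: TV = D_5/(r−g) = 2.4048/(0.1255−0.0389) = 27.7692
P₀ = 1.3339/(1+0.1255)^1 + 1.6029/(1+0.1255)^2 + 1.9262/(1+0.1255)^3 + 2.3148/(1+0.1255)^4 + 27.7692/(1+0.1255)^4 = 22.5495

R$22.55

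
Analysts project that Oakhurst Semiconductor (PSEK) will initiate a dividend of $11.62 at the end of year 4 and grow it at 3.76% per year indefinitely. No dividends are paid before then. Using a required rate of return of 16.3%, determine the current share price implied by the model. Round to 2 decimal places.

$58.91

Deferred-dividend DDM. At t=3 the remaining stream is a growing perpetuity with first payment D_4 = 11.62.
V_3 = D_4/(r−g) = 11.62/(0.163−0.0376) = 92.6635
P₀ = V_3/(1+r)^3 = 92.6635/(1+0.163)^3 = 58.9073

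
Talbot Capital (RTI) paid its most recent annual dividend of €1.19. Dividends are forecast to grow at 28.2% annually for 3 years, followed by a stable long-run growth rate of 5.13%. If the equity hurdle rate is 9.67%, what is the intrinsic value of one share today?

Two-stage DDM. Project D₁…D_3 at 0.282, terminal growth 0.0513, discount at r = 0.0967.
D_1 = 1.5256
D_2 = 1.9558
D_3 = 2.5073
Terminal value at t=3: TV = D_4/(r−g) = 2.6360/(0.0967−0.0513) = 58.0606
P₀ = 1.5256/(1+0.0967)^1 + 1.9558/(1+0.0967)^2 + 2.5073/(1+0.0967)^3 + 58.0606/(1+0.0967)^3 = 48.9348

€48.93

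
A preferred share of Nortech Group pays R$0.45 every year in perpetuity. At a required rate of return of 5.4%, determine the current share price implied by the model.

Zero-growth DDM (perpetuity): P₀ = D/r = 0.45 / 0.054 = 8.3333

R$8.33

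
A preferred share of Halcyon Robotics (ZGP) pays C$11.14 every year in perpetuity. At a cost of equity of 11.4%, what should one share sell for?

Zero-growth DDM (perpetuity): P₀ = D/r = 11.14 / 0.114 = 97.7193

C$97.72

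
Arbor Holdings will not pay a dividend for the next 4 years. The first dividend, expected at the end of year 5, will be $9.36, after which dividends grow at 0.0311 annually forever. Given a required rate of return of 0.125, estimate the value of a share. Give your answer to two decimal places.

Deferred-dividend DDM. At t=4 the remaining stream is a growing perpetuity with first payment D_5 = 9.36.
V_4 = D_5/(r−g) = 9.36/(0.125−0.0311) = 99.6805
P₀ = V_4/(1+r)^4 = 99.6805/(1+0.125)^4 = 62.2301

$62.23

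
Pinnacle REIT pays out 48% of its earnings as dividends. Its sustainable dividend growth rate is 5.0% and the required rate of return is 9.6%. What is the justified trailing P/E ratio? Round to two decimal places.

10.96

Justified trailing P/E = b(1+g)/(r−g) = 0.48×(1+0.05)/(0.096−0.05) = 10.9565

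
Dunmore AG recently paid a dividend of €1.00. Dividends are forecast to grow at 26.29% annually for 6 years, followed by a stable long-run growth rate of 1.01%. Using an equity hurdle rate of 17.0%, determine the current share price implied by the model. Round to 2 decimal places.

Two-stage DDM. Project D₁…D_6 at 0.2629, terminal growth 0.0101, discount at r = 0.17.
D_1 = 1.2629
D_2 = 1.5949
D_3 = 2.0142
D_4 = 2.5438
D_5 = 3.2125
D_6 = 4.0571
Terminal value at t=6: TV = D_7/(r−g) = 4.0981/(0.17−0.0101) = 25.6289
P₀ = 1.2629/(1+0.17)^1 + 1.5949/(1+0.17)^2 + 2.0142/(1+0.17)^3 + 2.5438/(1+0.17)^4 + 3.2125/(1+0.17)^5 + 4.0571/(1+0.17)^6 + 25.6289/(1+0.17)^6 = 17.8976

€17.90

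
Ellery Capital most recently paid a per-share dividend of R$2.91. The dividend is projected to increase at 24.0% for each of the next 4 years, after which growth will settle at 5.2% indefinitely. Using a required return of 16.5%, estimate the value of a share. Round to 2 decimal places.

Two-stage DDM. Project D₁…D_4 at 0.24, terminal growth 0.052, discount at r = 0.165.
D_1 = 3.6084
D_2 = 4.4744
D_3 = 5.5483
D_4 = 6.8799
Terminal value at t=4: TV = D_5/(r−g) = 7.2376/(0.165−0.052) = 64.0497
P₀ = 3.6084/(1+0.165)^1 + 4.4744/(1+0.165)^2 + 5.5483/(1+0.165)^3 + 6.8799/(1+0.165)^4 + 64.0497/(1+0.165)^4 = 48.4086

R$48.41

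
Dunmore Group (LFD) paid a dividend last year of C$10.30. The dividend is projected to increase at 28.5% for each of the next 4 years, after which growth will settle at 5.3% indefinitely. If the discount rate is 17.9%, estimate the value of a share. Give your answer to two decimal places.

Two-stage DDM. Project D₁…D_4 at 0.285, terminal growth 0.053, discount at r = 0.179.
D_1 = 13.2355
D_2 = 17.0076
D_3 = 21.8548
D_4 = 28.0834
Terminal value at t=4: TV = D_5/(r−g) = 29.5718/(0.179−0.053) = 234.6970
P₀ = 13.2355/(1+0.179)^1 + 17.0076/(1+0.179)^2 + 21.8548/(1+0.179)^3 + 28.0834/(1+0.179)^4 + 234.6970/(1+0.179)^4 = 172.7964

C$172.80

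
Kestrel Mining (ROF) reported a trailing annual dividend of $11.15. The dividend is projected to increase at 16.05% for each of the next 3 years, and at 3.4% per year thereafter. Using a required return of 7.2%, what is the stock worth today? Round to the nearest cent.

$424.20

Two-stage DDM. Project D₁…D_3 at 0.1605, terminal growth 0.034, discount at r = 0.072.
D_1 = 12.9396
D_2 = 15.0164
D_3 = 17.4265
Terminal value at t=3: TV = D_4/(r−g) = 18.0190/(0.072−0.034) = 474.1844
P₀ = 12.9396/(1+0.072)^1 + 15.0164/(1+0.072)^2 + 17.4265/(1+0.072)^3 + 474.1844/(1+0.072)^3 = 424.1965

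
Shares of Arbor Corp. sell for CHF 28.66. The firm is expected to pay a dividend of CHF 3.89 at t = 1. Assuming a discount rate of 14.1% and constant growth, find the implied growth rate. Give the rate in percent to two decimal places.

0.53%

From P₀ = D₁/(r − g), the implied growth is g = r − D₁/P₀.
g = 0.141 − 3.89/28.66 = 0.141 − 0.13573 = 0.00527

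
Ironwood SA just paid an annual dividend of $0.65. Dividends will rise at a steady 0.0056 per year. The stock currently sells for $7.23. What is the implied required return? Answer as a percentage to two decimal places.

Rearranging the constant-growth DDM: r = D₁/P₀ + g.
D₁ = 0.65 × (1 + 0.0056) = 0.6536.
r = 0.6536 / 7.23 + 0.0056 = 0.09041 + 0.0056 = 0.09601

9.60%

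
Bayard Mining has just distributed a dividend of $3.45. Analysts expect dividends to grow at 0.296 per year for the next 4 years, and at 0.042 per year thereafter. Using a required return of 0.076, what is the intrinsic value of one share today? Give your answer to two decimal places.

Two-stage DDM. Project D₁…D_4 at 0.296, terminal growth 0.042, discount at r = 0.076.
D_1 = 4.4712
D_2 = 5.7947
D_3 = 7.5099
D_4 = 9.7328
Terminal value at t=4: TV = D_5/(r−g) = 10.1416/(0.076−0.042) = 298.2826
P₀ = 4.4712/(1+0.076)^1 + 5.7947/(1+0.076)^2 + 7.5099/(1+0.076)^3 + 9.7328/(1+0.076)^4 + 298.2826/(1+0.076)^4 = 244.9746

$244.97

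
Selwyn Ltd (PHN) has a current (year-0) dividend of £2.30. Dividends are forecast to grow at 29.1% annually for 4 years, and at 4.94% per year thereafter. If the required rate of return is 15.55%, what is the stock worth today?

Two-stage DDM. Project D₁…D_4 at 0.291, terminal growth 0.0494, discount at r = 0.1555.
D_1 = 2.9693
D_2 = 3.8334
D_3 = 4.9489
D_4 = 6.3890
Terminal value at t=4: TV = D_5/(r−g) = 6.7046/(0.1555−0.0494) = 63.1915
P₀ = 2.9693/(1+0.1555)^1 + 3.8334/(1+0.1555)^2 + 4.9489/(1+0.1555)^3 + 6.3890/(1+0.1555)^4 + 63.1915/(1+0.1555)^4 = 47.6793

£47.68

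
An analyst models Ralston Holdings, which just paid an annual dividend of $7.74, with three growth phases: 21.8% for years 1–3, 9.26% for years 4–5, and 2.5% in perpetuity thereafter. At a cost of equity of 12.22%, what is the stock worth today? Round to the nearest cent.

Three-stage DDM. Project D₁…D_5; terminal Gordon value at t=5 with g = 0.025; discount at r = 0.1222.
D_1 = 9.4273
D_2 = 11.4825
D_3 = 13.9857
D_4 = 15.2807
D_5 = 16.6957
TV_5 = 17.1131/(0.1222−0.025) = 176.0609
P₀ = Σ Dₜ/(1+r)ᵗ + TV_5/(1+r)^5 = 145.3575

$145.36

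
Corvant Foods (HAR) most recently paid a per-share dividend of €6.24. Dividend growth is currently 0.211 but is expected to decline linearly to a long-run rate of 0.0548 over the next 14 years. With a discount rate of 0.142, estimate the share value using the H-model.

€153.72

H-model: P₀ = D₀[(1+g_L) + H(g_S−g_L)]/(r−g_L), with H = 14/2 = 7.
P₀ = 6.24 × [(1+0.0548) + 7×(0.211−0.0548)] / (0.142−0.0548)
   = 6.24 × 2.1482 / 0.0872 = 153.7244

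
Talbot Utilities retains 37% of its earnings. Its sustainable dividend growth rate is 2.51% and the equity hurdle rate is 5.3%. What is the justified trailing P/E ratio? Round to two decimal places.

Payout ratio b = 1 − 0.37 = 0.63.
Justified trailing P/E = b(1+g)/(r−g) = 0.63×(1+0.0251)/(0.053−0.0251) = 23.1474

23.15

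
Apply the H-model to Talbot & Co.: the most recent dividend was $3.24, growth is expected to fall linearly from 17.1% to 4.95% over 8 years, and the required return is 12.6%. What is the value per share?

$65.03

H-model: P₀ = D₀[(1+g_L) + H(g_S−g_L)]/(r−g_L), with H = 8/2 = 4.
P₀ = 3.24 × [(1+0.0495) + 4×(0.171−0.0495)] / (0.126−0.0495)
   = 3.24 × 1.5355 / 0.0765 = 65.0329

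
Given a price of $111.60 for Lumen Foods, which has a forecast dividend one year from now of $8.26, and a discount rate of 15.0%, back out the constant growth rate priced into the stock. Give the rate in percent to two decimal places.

7.60%

From P₀ = D₁/(r − g), the implied growth is g = r − D₁/P₀.
g = 0.15 − 8.26/111.60 = 0.15 − 0.07401 = 0.07599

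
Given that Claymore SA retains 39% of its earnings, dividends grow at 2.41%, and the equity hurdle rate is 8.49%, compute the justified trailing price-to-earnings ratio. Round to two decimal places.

Payout ratio b = 1 − 0.39 = 0.61.
Justified trailing P/E = b(1+g)/(r−g) = 0.61×(1+0.0241)/(0.0849−0.0241) = 10.2747

10.27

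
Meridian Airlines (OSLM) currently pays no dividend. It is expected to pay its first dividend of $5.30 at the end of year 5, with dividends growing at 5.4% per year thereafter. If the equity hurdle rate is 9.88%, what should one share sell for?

$81.16

Deferred-dividend DDM. At t=4 the remaining stream is a growing perpetuity with first payment D_5 = 5.30.
V_4 = D_5/(r−g) = 5.30/(0.0988−0.054) = 118.3036
P₀ = V_4/(1+r)^4 = 118.3036/(1+0.0988)^4 = 81.1565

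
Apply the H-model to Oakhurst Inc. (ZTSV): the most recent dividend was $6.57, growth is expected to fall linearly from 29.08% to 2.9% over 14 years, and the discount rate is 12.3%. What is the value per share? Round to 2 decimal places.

H-model: P₀ = D₀[(1+g_L) + H(g_S−g_L)]/(r−g_L), with H = 14/2 = 7.
P₀ = 6.57 × [(1+0.029) + 7×(0.2908−0.029)] / (0.123−0.029)
   = 6.57 × 2.8616 / 0.094 = 200.0076

$200.01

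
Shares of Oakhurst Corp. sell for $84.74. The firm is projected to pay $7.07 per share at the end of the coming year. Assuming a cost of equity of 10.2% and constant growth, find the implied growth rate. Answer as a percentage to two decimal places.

From P₀ = D₁/(r − g), the implied growth is g = r − D₁/P₀.
g = 0.102 − 7.07/84.74 = 0.102 − 0.08343 = 0.01857

1.86%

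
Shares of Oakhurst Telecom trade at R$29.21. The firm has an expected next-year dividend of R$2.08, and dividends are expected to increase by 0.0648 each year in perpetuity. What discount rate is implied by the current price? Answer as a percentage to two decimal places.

Rearranging the constant-growth DDM: r = D₁/P₀ + g.
r = 2.0800 / 29.21 + 0.0648 = 0.07121 + 0.0648 = 0.13601

13.60%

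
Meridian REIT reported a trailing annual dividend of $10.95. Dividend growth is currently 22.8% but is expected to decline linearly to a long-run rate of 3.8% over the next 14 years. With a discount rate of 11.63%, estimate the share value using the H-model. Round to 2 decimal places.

$331.16

H-model: P₀ = D₀[(1+g_L) + H(g_S−g_L)]/(r−g_L), with H = 14/2 = 7.
P₀ = 10.95 × [(1+0.038) + 7×(0.228−0.038)] / (0.1163−0.038)
   = 10.95 × 2.3680 / 0.0783 = 331.1571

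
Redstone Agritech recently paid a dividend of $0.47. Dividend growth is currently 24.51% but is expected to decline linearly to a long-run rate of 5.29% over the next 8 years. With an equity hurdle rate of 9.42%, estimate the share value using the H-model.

$20.73

H-model: P₀ = D₀[(1+g_L) + H(g_S−g_L)]/(r−g_L), with H = 8/2 = 4.
P₀ = 0.47 × [(1+0.0529) + 4×(0.2451−0.0529)] / (0.0942−0.0529)
   = 0.47 × 1.8217 / 0.0413 = 20.7312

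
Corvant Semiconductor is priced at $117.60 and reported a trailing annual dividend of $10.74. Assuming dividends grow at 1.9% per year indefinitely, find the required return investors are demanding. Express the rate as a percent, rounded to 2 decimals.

11.21%

Rearranging the constant-growth DDM: r = D₁/P₀ + g.
D₁ = 10.74 × (1 + 0.019) = 10.9441.
r = 10.9441 / 117.60 + 0.019 = 0.09306 + 0.019 = 0.11206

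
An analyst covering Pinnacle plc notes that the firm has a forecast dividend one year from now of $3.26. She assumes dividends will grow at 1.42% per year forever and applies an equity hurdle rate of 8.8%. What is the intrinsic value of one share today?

$44.17

Gordon growth model: P₀ = D₁/(r − g), with D₁ = 3.26 given directly.
P₀ = 3.2600 / (0.088 − 0.0142) = 3.2600 / 0.0738 = 44.1734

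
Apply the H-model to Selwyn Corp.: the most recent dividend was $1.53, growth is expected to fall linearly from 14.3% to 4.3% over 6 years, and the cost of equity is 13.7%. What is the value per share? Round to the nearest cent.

$21.86

H-model: P₀ = D₀[(1+g_L) + H(g_S−g_L)]/(r−g_L), with H = 6/2 = 3.
P₀ = 1.53 × [(1+0.043) + 3×(0.143−0.043)] / (0.137−0.043)
   = 1.53 × 1.3430 / 0.094 = 21.8595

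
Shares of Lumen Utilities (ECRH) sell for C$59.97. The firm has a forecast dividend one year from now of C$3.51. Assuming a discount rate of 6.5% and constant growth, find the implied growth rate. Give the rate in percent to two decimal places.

From P₀ = D₁/(r − g), the implied growth is g = r − D₁/P₀.
g = 0.065 − 3.51/59.97 = 0.065 − 0.05853 = 0.00647

0.65%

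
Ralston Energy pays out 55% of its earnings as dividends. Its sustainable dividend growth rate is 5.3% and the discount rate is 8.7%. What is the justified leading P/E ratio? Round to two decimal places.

16.18

Justified leading P/E = b/(r−g) = 0.55/(0.087−0.053) = 16.1765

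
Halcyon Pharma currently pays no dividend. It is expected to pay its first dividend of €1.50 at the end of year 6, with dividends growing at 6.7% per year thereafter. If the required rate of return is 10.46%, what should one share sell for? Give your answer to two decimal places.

€24.26

Deferred-dividend DDM. At t=5 the remaining stream is a growing perpetuity with first payment D_6 = 1.50.
V_5 = D_6/(r−g) = 1.50/(0.1046−0.067) = 39.8936
P₀ = V_5/(1+r)^5 = 39.8936/(1+0.1046)^5 = 24.2593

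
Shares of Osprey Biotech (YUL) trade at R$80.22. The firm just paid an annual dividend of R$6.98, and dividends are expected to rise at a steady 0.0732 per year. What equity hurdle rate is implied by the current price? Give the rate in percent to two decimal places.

16.66%

Rearranging the constant-growth DDM: r = D₁/P₀ + g.
D₁ = 6.98 × (1 + 0.0732) = 7.4909.
r = 7.4909 / 80.22 + 0.0732 = 0.09338 + 0.0732 = 0.16658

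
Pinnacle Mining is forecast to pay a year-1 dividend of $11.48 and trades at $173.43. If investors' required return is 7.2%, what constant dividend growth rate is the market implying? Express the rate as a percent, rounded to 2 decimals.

0.58%

From P₀ = D₁/(r − g), the implied growth is g = r − D₁/P₀.
g = 0.072 − 11.48/173.43 = 0.072 − 0.06619 = 0.00581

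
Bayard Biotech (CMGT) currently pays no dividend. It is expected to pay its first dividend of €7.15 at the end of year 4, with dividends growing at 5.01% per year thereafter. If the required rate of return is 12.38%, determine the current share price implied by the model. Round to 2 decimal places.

€68.36

Deferred-dividend DDM. At t=3 the remaining stream is a growing perpetuity with first payment D_4 = 7.15.
V_3 = D_4/(r−g) = 7.15/(0.1238−0.0501) = 97.0149
P₀ = V_3/(1+r)^3 = 97.0149/(1+0.1238)^3 = 68.3552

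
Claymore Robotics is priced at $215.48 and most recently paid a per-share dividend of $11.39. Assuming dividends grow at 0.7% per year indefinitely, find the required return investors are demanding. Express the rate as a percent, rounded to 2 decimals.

6.02%

Rearranging the constant-growth DDM: r = D₁/P₀ + g.
D₁ = 11.39 × (1 + 0.007) = 11.4697.
r = 11.4697 / 215.48 + 0.007 = 0.05323 + 0.007 = 0.06023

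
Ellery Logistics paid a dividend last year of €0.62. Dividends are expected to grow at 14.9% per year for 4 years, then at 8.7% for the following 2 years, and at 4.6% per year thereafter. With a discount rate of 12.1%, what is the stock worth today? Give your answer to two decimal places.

Three-stage DDM. Project D₁…D_6; terminal Gordon value at t=6 with g = 0.046; discount at r = 0.121.
D_1 = 0.7124
D_2 = 0.8185
D_3 = 0.9405
D_4 = 1.0806
D_5 = 1.1746
D_6 = 1.2768
TV_6 = 1.3356/(0.121−0.046) = 17.8074
P₀ = Σ Dₜ/(1+r)ᵗ + TV_6/(1+r)^6 = 12.9194

€12.92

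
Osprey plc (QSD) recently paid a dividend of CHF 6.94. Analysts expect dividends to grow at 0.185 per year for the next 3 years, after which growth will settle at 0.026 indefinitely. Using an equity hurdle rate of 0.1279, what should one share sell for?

CHF 104.04

Two-stage DDM. Project D₁…D_3 at 0.185, terminal growth 0.026, discount at r = 0.1279.
D_1 = 8.2239
D_2 = 9.7453
D_3 = 11.5482
Terminal value at t=3: TV = D_4/(r−g) = 11.8485/(0.1279−0.026) = 116.2754
P₀ = 8.2239/(1+0.1279)^1 + 9.7453/(1+0.1279)^2 + 11.5482/(1+0.1279)^3 + 116.2754/(1+0.1279)^3 = 104.0357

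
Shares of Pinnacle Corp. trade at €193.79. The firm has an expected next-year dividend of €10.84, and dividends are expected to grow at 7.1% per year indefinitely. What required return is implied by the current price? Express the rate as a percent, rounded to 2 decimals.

12.69%

Rearranging the constant-growth DDM: r = D₁/P₀ + g.
r = 10.8400 / 193.79 + 0.071 = 0.05594 + 0.071 = 0.12694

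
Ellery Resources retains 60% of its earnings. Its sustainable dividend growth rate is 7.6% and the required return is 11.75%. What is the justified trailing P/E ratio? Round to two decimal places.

10.37

Payout ratio b = 1 − 0.60 = 0.40.
Justified trailing P/E = b(1+g)/(r−g) = 0.40×(1+0.076)/(0.1175−0.076) = 10.3711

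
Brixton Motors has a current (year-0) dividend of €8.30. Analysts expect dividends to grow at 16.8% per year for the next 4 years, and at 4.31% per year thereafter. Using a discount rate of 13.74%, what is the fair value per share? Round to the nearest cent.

€137.59

Two-stage DDM. Project D₁…D_4 at 0.168, terminal growth 0.0431, discount at r = 0.1374.
D_1 = 9.6944
D_2 = 11.3231
D_3 = 13.2253
D_4 = 15.4472
Terminal value at t=4: TV = D_5/(r−g) = 16.1130/(0.1374−0.0431) = 170.8692
P₀ = 9.6944/(1+0.1374)^1 + 11.3231/(1+0.1374)^2 + 13.2253/(1+0.1374)^3 + 15.4472/(1+0.1374)^4 + 170.8692/(1+0.1374)^4 = 137.5904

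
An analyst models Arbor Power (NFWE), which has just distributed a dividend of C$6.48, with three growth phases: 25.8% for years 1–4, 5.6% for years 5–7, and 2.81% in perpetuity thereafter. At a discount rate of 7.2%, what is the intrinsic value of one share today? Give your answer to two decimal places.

C$350.17

Three-stage DDM. Project D₁…D_7; terminal Gordon value at t=7 with g = 0.0281; discount at r = 0.072.
D_1 = 8.1518
D_2 = 10.2550
D_3 = 12.9008
D_4 = 16.2292
D_5 = 17.1381
D_6 = 18.0978
D_7 = 19.1113
TV_7 = 19.6483/(0.072−0.0281) = 447.5692
P₀ = Σ Dₜ/(1+r)ᵗ + TV_7/(1+r)^7 = 350.1706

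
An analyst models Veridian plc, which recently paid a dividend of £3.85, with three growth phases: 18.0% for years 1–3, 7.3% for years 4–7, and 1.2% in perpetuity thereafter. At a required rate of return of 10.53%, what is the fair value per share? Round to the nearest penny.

£75.72

Three-stage DDM. Project D₁…D_7; terminal Gordon value at t=7 with g = 0.012; discount at r = 0.1053.
D_1 = 4.5430
D_2 = 5.3607
D_3 = 6.3257
D_4 = 6.7874
D_5 = 7.2829
D_6 = 7.8146
D_7 = 8.3850
TV_7 = 8.4857/(0.1053−0.012) = 90.9504
P₀ = Σ Dₜ/(1+r)ᵗ + TV_7/(1+r)^7 = 75.7190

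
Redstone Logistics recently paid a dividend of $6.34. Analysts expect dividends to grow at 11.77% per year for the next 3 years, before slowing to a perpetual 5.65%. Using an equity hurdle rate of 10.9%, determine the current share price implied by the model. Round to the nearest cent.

$149.93

Two-stage DDM. Project D₁…D_3 at 0.1177, terminal growth 0.0565, discount at r = 0.109.
D_1 = 7.0862
D_2 = 7.9203
D_3 = 8.8525
Terminal value at t=3: TV = D_4/(r−g) = 9.3526/(0.109−0.0565) = 178.1456
P₀ = 7.0862/(1+0.109)^1 + 7.9203/(1+0.109)^2 + 8.8525/(1+0.109)^3 + 178.1456/(1+0.109)^3 = 149.9312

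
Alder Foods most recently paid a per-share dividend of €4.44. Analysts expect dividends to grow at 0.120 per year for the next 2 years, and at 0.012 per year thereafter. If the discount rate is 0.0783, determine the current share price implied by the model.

Two-stage DDM. Project D₁…D_2 at 0.12, terminal growth 0.012, discount at r = 0.0783.
D_1 = 4.9728
D_2 = 5.5695
Terminal value at t=2: TV = D_3/(r−g) = 5.6364/(0.0783−0.012) = 85.0131
P₀ = 4.9728/(1+0.0783)^1 + 5.5695/(1+0.0783)^2 + 85.0131/(1+0.0783)^2 = 82.5168

€82.52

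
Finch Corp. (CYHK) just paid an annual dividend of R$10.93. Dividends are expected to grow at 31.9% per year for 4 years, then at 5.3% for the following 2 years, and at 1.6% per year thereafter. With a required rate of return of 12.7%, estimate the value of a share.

Three-stage DDM. Project D₁…D_6; terminal Gordon value at t=6 with g = 0.016; discount at r = 0.127.
D_1 = 14.4167
D_2 = 19.0156
D_3 = 25.0816
D_4 = 33.0826
D_5 = 34.8360
D_6 = 36.6823
TV_6 = 37.2692/(0.127−0.016) = 335.7583
P₀ = Σ Dₜ/(1+r)ᵗ + TV_6/(1+r)^6 = 266.7194

R$266.72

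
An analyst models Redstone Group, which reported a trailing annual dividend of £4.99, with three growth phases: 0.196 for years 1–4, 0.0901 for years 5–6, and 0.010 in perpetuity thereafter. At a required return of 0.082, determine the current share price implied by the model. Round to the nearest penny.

Three-stage DDM. Project D₁…D_6; terminal Gordon value at t=6 with g = 0.01; discount at r = 0.082.
D_1 = 5.9680
D_2 = 7.1378
D_3 = 8.5368
D_4 = 10.2100
D_5 = 11.1299
D_6 = 12.1327
TV_6 = 12.2540/(0.082−0.01) = 170.1950
P₀ = Σ Dₜ/(1+r)ᵗ + TV_6/(1+r)^6 = 146.9353

£146.94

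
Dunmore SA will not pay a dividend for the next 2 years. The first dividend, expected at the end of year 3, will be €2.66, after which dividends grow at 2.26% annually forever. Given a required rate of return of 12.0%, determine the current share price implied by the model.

€21.77

Deferred-dividend DDM. At t=2 the remaining stream is a growing perpetuity with first payment D_3 = 2.66.
V_2 = D_3/(r−g) = 2.66/(0.12−0.0226) = 27.3101
P₀ = V_2/(1+r)^2 = 27.3101/(1+0.12)^2 = 21.7714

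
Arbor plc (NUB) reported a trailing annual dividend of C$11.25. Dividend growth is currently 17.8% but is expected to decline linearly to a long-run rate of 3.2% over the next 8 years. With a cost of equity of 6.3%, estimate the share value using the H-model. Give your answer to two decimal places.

H-model: P₀ = D₀[(1+g_L) + H(g_S−g_L)]/(r−g_L), with H = 8/2 = 4.
P₀ = 11.25 × [(1+0.032) + 4×(0.178−0.032)] / (0.063−0.032)
   = 11.25 × 1.6160 / 0.031 = 586.4516

C$586.45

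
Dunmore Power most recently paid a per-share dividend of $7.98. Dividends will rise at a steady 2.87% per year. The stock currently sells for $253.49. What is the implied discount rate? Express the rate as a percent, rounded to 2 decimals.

6.11%

Rearranging the constant-growth DDM: r = D₁/P₀ + g.
D₁ = 7.98 × (1 + 0.0287) = 8.2090.
r = 8.2090 / 253.49 + 0.0287 = 0.03238 + 0.0287 = 0.06108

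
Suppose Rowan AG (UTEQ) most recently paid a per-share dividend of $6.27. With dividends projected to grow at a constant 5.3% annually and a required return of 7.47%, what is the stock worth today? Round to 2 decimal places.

$304.25

Gordon growth model: P₀ = D₁/(r − g). D₁ = 6.27 × (1 + 0.053) = 6.6023.
P₀ = 6.6023 / (0.0747 − 0.053) = 6.6023 / 0.0217 = 304.2539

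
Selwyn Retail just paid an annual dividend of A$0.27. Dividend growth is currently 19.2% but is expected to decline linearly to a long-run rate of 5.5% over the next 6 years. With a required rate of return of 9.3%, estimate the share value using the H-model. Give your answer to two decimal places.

A$10.42

H-model: P₀ = D₀[(1+g_L) + H(g_S−g_L)]/(r−g_L), with H = 6/2 = 3.
P₀ = 0.27 × [(1+0.055) + 3×(0.192−0.055)] / (0.093−0.055)
   = 0.27 × 1.4660 / 0.038 = 10.4163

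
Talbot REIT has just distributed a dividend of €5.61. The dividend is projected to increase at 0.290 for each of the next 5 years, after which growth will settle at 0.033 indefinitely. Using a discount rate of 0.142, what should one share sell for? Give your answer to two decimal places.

Two-stage DDM. Project D₁…D_5 at 0.29, terminal growth 0.033, discount at r = 0.142.
D_1 = 7.2369
D_2 = 9.3356
D_3 = 12.0429
D_4 = 15.5354
D_5 = 20.0406
Terminal value at t=5: TV = D_6/(r−g) = 20.7020/(0.142−0.033) = 189.9264
P₀ = 7.2369/(1+0.142)^1 + 9.3356/(1+0.142)^2 + 12.0429/(1+0.142)^3 + 15.5354/(1+0.142)^4 + 20.0406/(1+0.142)^5 + 189.9264/(1+0.142)^5 = 138.8140

€138.81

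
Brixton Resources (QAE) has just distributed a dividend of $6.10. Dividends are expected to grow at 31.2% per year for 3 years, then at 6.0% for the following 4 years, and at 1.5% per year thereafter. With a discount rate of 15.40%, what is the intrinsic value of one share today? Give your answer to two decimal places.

$99.51

Three-stage DDM. Project D₁…D_7; terminal Gordon value at t=7 with g = 0.015; discount at r = 0.154.
D_1 = 8.0032
D_2 = 10.5002
D_3 = 13.7763
D_4 = 14.6028
D_5 = 15.4790
D_6 = 16.4077
D_7 = 17.3922
TV_7 = 17.6531/(0.154−0.015) = 127.0007
P₀ = Σ Dₜ/(1+r)ᵗ + TV_7/(1+r)^7 = 99.5080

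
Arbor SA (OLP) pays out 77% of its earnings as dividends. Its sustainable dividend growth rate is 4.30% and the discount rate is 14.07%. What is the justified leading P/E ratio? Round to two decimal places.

Justified leading P/E = b/(r−g) = 0.77/(0.1407−0.043) = 7.8813

7.88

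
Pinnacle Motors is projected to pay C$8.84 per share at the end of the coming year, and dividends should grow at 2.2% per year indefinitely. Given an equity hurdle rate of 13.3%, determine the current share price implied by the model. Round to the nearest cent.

C$79.64

Gordon growth model: P₀ = D₁/(r − g), with D₁ = 8.84 given directly.
P₀ = 8.8400 / (0.133 − 0.022) = 8.8400 / 0.111 = 79.6396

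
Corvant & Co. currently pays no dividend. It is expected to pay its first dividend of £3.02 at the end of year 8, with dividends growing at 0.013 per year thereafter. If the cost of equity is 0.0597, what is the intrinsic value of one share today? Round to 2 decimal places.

Deferred-dividend DDM. At t=7 the remaining stream is a growing perpetuity with first payment D_8 = 3.02.
V_7 = D_8/(r−g) = 3.02/(0.0597−0.013) = 64.6681
P₀ = V_7/(1+r)^7 = 64.6681/(1+0.0597)^7 = 43.0933

£43.09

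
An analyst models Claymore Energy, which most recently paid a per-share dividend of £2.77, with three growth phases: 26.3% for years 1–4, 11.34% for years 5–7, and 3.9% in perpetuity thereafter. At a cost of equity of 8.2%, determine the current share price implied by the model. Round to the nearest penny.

Three-stage DDM. Project D₁…D_7; terminal Gordon value at t=7 with g = 0.039; discount at r = 0.082.
D_1 = 3.4985
D_2 = 4.4186
D_3 = 5.5807
D_4 = 7.0484
D_5 = 7.8477
D_6 = 8.7377
D_7 = 9.7285
TV_7 = 10.1079/(0.082−0.039) = 235.0682
P₀ = Σ Dₜ/(1+r)ᵗ + TV_7/(1+r)^7 = 168.2918

£168.29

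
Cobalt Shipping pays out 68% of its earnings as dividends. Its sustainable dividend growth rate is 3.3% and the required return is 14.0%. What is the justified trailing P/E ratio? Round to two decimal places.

Justified trailing P/E = b(1+g)/(r−g) = 0.68×(1+0.033)/(0.14−0.033) = 6.5649

6.56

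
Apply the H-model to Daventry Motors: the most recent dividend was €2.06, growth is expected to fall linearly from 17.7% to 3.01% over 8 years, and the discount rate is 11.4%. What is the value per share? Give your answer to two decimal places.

H-model: P₀ = D₀[(1+g_L) + H(g_S−g_L)]/(r−g_L), with H = 8/2 = 4.
P₀ = 2.06 × [(1+0.0301) + 4×(0.177−0.0301)] / (0.114−0.0301)
   = 2.06 × 1.6177 / 0.0839 = 39.7195

€39.72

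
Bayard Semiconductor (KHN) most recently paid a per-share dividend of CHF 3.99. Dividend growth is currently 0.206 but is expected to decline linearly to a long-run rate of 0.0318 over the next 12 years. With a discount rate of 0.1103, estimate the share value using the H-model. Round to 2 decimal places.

H-model: P₀ = D₀[(1+g_L) + H(g_S−g_L)]/(r−g_L), with H = 12/2 = 6.
P₀ = 3.99 × [(1+0.0318) + 6×(0.206−0.0318)] / (0.1103−0.0318)
   = 3.99 × 2.0770 / 0.0785 = 105.5698

CHF 105.57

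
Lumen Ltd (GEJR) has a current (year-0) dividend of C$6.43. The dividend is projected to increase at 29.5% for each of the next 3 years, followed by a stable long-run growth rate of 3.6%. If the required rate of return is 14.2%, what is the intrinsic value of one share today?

C$116.57

Two-stage DDM. Project D₁…D_3 at 0.295, terminal growth 0.036, discount at r = 0.142.
D_1 = 8.3268
D_2 = 10.7833
D_3 = 13.9643
Terminal value at t=3: TV = D_4/(r−g) = 14.4671/(0.142−0.036) = 136.4816
P₀ = 8.3268/(1+0.142)^1 + 10.7833/(1+0.142)^2 + 13.9643/(1+0.142)^3 + 136.4816/(1+0.142)^3 = 116.5739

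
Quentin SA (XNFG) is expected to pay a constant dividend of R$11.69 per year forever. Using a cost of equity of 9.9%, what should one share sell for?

Zero-growth DDM (perpetuity): P₀ = D/r = 11.69 / 0.099 = 118.0808

R$118.08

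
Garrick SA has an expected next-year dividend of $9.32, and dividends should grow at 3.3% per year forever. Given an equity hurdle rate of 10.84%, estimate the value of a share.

$123.61

Gordon growth model: P₀ = D₁/(r − g), with D₁ = 9.32 given directly.
P₀ = 9.3200 / (0.1084 − 0.033) = 9.3200 / 0.0754 = 123.6074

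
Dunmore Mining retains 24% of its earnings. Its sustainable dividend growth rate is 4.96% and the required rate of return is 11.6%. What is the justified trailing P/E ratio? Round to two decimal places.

12.01

Payout ratio b = 1 − 0.24 = 0.76.
Justified trailing P/E = b(1+g)/(r−g) = 0.76×(1+0.0496)/(0.116−0.0496) = 12.0135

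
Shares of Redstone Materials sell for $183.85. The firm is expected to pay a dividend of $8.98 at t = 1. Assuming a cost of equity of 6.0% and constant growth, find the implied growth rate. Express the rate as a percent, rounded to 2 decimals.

From P₀ = D₁/(r − g), the implied growth is g = r − D₁/P₀.
g = 0.06 − 8.98/183.85 = 0.06 − 0.04884 = 0.01116

1.12%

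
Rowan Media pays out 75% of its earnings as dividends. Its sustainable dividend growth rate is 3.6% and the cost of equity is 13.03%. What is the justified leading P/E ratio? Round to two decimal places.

Justified leading P/E = b/(r−g) = 0.75/(0.1303−0.036) = 7.9533

7.95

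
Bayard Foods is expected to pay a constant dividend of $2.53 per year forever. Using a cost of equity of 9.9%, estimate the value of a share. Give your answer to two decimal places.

Zero-growth DDM (perpetuity): P₀ = D/r = 2.53 / 0.099 = 25.5556

$25.56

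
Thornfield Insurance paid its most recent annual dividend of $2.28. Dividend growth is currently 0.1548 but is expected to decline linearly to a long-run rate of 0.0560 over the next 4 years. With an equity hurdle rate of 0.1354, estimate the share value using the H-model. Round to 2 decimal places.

H-model: P₀ = D₀[(1+g_L) + H(g_S−g_L)]/(r−g_L), with H = 4/2 = 2.
P₀ = 2.28 × [(1+0.056) + 2×(0.1548−0.056)] / (0.1354−0.056)
   = 2.28 × 1.2536 / 0.0794 = 35.9976

$36.00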